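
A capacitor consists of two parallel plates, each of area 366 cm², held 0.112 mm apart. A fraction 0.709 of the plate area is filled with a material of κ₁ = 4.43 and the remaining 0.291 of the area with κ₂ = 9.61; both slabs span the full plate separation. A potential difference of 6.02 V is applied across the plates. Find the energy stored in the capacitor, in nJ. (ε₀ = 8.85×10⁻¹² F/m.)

A = 366 cm² = 3.66×10⁻² m².
Side-by-side slabs ⇒ two capacitors in parallel, each spanning the full gap.
C₁ = κ₁ε₀A₁/d = 4.43 × 8.85×10⁻¹² × 2.59×10⁻² / 1.12×10⁻⁴ = 9.08×10⁻⁹ F.
C₂ = κ₂ε₀A₂/d = 9.61 × 8.85×10⁻¹² × 1.07×10⁻² / 1.12×10⁻⁴ = 8.09×10⁻⁹ F.
C = C₁ + C₂ = 1.72×10⁻⁸ F.
U = ½CV² = ½ × 1.72×10⁻⁸ × (6.02)² = 3.11×10⁻⁷ J.

311 nJ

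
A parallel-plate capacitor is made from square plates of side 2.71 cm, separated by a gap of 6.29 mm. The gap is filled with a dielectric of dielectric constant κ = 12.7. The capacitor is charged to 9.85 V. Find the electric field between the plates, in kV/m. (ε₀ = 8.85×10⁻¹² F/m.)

E = V/d = 9.85 / 6.29×10⁻³ = 1.57×10³ V/m.

E ≈ 1.57 kV/m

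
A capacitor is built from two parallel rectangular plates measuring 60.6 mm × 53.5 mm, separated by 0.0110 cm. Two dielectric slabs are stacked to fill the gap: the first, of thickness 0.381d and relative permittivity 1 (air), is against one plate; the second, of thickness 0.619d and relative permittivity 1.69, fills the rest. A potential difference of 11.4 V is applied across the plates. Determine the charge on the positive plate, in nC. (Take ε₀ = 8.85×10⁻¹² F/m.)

A = 60.6 × 53.5 mm² = 3.24×10⁻³ m².
Stacked slabs ⇒ two capacitors in series, each with the full plate area.
C₁ = κ₁ε₀A/d₁ = 1.00 × 8.85×10⁻¹² × 3.24×10⁻³ / 4.19×10⁻⁵ = 6.85×10⁻¹⁰ F.
C₂ = κ₂ε₀A/d₂ = 1.69 × 8.85×10⁻¹² × 3.24×10⁻³ / 6.81×10⁻⁵ = 7.12×10⁻¹⁰ F.
C = (1/C₁ + 1/C₂)⁻¹ = 3.49×10⁻¹⁰ F.
Q = CV = 3.49×10⁻¹⁰ × 11.4 = 3.98×10⁻⁹ C.

3.98 nC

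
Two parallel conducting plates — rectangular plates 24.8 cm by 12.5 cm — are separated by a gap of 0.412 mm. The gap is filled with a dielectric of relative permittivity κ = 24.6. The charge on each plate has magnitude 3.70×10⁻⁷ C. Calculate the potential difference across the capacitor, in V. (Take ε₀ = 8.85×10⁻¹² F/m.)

V ≈ 22.6 V

A = 24.8 × 12.5 cm² = 3.10×10⁻² m².
C = κε₀A/d = 24.6 × 8.85×10⁻¹² × 3.10×10⁻² / 4.12×10⁻⁴ = 1.64×10⁻⁸ F.
V = Q/C = 3.70×10⁻⁷ / 1.64×10⁻⁸ = 22.6 V.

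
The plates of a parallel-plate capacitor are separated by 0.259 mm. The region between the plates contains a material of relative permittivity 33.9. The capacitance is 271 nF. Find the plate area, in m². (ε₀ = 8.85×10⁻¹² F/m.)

A = Cd/(κε₀) = 2.71×10⁻⁷ × 2.59×10⁻⁴ / (33.9 × 8.85×10⁻¹²) = 0.234 m².

A ≈ 0.234 m²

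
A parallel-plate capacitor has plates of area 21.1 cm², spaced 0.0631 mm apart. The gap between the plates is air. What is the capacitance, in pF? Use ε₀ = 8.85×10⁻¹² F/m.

296 pF

A = 21.1 cm² = 2.11×10⁻³ m².
C = ε₀A/d = 8.85×10⁻¹² × 2.11×10⁻³ / 6.31×10⁻⁵ = 2.96×10⁻¹⁰ F.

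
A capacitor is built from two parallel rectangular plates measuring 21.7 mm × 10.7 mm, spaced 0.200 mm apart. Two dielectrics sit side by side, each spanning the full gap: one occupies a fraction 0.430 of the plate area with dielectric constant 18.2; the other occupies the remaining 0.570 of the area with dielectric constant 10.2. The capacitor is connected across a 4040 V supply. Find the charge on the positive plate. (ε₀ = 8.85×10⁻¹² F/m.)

A = 21.7 × 10.7 mm² = 2.32×10⁻⁴ m².
Side-by-side slabs ⇒ two capacitors in parallel, each spanning the full gap.
C₁ = κ₁ε₀A₁/d = 18.2 × 8.85×10⁻¹² × 9.98×10⁻⁵ / 2.00×10⁻⁴ = 8.04×10⁻¹¹ F.
C₂ = κ₂ε₀A₂/d = 10.2 × 8.85×10⁻¹² × 1.32×10⁻⁴ / 2.00×10⁻⁴ = 5.97×10⁻¹¹ F.
C = C₁ + C₂ = 1.40×10⁻¹⁰ F.
Q = CV = 1.40×10⁻¹⁰ × 4040 = 5.66×10⁻⁷ C.

Q ≈ 0.566 μC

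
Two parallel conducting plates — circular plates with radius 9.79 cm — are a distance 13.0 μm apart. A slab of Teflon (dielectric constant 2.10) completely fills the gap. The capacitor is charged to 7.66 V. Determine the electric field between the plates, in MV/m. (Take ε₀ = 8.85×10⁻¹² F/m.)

0.589 MV/m

E = V/d = 7.66 / 1.30×10⁻⁵ = 5.89×10⁵ V/m.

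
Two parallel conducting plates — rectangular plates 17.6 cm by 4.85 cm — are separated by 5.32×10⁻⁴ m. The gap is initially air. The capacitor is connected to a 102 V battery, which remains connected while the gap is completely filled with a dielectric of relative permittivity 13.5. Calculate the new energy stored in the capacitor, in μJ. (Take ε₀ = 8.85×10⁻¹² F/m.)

U ≈ 9.97 μJ

A = 17.6 × 4.85 cm² = 8.54×10⁻³ m².
Initially C₁ = ε₀A/d = 8.85×10⁻¹² × 8.54×10⁻³ / 5.32×10⁻⁴ = 1.42×10⁻¹⁰ F.
U₁ = 7.39×10⁻⁷ J.
Battery connected ⇒ V is held fixed. C₂ = 13.5 C₁ and U = ½CV², so U₂/U₁ = C₂/C₁ = 13.5.
U₂ = 13.5 × 7.39×10⁻⁷ = 9.97×10⁻⁶ J.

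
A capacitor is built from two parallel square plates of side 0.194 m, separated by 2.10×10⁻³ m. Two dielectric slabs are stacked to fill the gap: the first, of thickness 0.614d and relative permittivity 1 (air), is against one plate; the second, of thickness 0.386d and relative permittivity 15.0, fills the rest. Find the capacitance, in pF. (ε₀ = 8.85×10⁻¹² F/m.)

A = (0.194 m)² = 3.76×10⁻² m².
Stacked slabs ⇒ two capacitors in series, each with the full plate area.
C₁ = κ₁ε₀A/d₁ = 1.00 × 8.85×10⁻¹² × 3.76×10⁻² / 1.29×10⁻³ = 2.58×10⁻¹⁰ F.
C₂ = κ₂ε₀A/d₂ = 15.0 × 8.85×10⁻¹² × 3.76×10⁻² / 8.11×10⁻⁴ = 6.16×10⁻⁹ F.
C = (1/C₁ + 1/C₂)⁻¹ = 2.48×10⁻¹⁰ F.

C ≈ 248 pF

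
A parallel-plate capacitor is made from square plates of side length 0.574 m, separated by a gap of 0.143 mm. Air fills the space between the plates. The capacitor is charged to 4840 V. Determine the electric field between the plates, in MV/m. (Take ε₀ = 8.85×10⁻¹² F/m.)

E ≈ 33.8 MV/m

E = V/d = 4840 / 1.43×10⁻⁴ = 3.38×10⁷ V/m.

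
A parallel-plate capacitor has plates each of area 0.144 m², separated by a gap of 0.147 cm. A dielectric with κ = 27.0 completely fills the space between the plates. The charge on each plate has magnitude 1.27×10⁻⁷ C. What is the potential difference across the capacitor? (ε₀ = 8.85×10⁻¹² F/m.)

V ≈ 5.43 V

C = κε₀A/d = 27.0 × 8.85×10⁻¹² × 0.144 / 1.47×10⁻³ = 2.34×10⁻⁸ F.
V = Q/C = 1.27×10⁻⁷ / 2.34×10⁻⁸ = 5.43 V.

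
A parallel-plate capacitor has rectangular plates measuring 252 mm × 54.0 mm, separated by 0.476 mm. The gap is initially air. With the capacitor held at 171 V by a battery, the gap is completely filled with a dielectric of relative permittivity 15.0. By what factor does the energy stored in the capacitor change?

Battery connected ⇒ V is held fixed.
C₂ = 15.0 C₁ and U = ½CV², so U₂/U₁ = C₂/C₁ = 15.0.

U₂/U₁ ≈ 15.0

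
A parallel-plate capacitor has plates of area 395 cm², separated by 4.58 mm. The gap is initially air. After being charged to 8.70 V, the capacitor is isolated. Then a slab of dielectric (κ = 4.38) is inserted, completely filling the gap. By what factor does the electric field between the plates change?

0.228

Isolated ⇒ Q is held fixed.
V₂ = Q/C₂ = V₁/4.38; E = V/d, so E₂/E₁ = (V₂/V₁)(d₁/d₂) = 0.228.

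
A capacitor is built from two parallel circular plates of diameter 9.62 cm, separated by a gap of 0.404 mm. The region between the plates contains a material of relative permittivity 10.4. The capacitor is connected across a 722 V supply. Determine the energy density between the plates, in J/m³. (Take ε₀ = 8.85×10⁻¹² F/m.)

u ≈ 147 J/m³

E = V/d = 722 / 4.04×10⁻⁴ = 1.79×10⁶ V/m.
u = ½κε₀E² = ½ × 10.4 × 8.85×10⁻¹² × (1.79×10⁶)² = 1.47×10² J/m³.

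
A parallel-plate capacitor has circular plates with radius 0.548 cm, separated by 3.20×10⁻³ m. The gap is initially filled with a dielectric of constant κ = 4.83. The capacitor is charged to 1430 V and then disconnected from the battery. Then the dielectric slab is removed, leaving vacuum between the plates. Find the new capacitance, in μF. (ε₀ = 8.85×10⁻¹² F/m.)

A = π(0.548 cm)² = 9.43×10⁻⁵ m².
Initially C₁ = κε₀A/d = 4.83 × 8.85×10⁻¹² × 9.43×10⁻⁵ / 3.20×10⁻³ = 1.26×10⁻¹² F.
C = κε₀A/d scales with κ, so C₂/C₁ = 1/κ = 1/4.83 = 0.207.
C₂ = 0.207 × 1.26×10⁻¹² = 2.61×10⁻¹³ F.

C ≈ 2.61×10⁻⁷ μF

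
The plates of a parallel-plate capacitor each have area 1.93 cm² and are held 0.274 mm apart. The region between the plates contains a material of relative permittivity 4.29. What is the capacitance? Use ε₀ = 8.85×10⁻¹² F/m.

26.7 pF

A = 1.93 cm² = 1.93×10⁻⁴ m².
C = κε₀A/d = 4.29 × 8.85×10⁻¹² × 1.93×10⁻⁴ / 2.74×10⁻⁴ = 2.67×10⁻¹¹ F.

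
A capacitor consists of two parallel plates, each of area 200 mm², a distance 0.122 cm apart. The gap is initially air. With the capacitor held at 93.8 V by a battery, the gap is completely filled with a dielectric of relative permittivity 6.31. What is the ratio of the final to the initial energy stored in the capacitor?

Battery connected ⇒ V is held fixed.
C₂ = 6.31 C₁ and U = ½CV², so U₂/U₁ = C₂/C₁ = 6.31.

6.31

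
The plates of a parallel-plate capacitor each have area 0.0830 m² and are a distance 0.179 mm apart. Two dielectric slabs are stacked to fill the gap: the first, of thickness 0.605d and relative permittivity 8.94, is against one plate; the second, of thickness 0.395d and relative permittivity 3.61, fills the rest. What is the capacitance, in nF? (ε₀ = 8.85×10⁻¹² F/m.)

Stacked slabs ⇒ two capacitors in series, each with the full plate area.
C₁ = κ₁ε₀A/d₁ = 8.94 × 8.85×10⁻¹² × 8.30×10⁻² / 1.08×10⁻⁴ = 6.06×10⁻⁸ F.
C₂ = κ₂ε₀A/d₂ = 3.61 × 8.85×10⁻¹² × 8.30×10⁻² / 7.07×10⁻⁵ = 3.75×10⁻⁸ F.
C = (1/C₁ + 1/C₂)⁻¹ = 2.32×10⁻⁸ F.

23.2 nF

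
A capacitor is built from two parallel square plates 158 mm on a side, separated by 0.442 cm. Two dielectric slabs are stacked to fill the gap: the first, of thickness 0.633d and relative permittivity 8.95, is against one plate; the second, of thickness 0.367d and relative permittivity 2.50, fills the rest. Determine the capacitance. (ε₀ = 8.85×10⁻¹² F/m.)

C ≈ 230 pF

A = (158 mm)² = 2.50×10⁻² m².
Stacked slabs ⇒ two capacitors in series, each with the full plate area.
C₁ = κ₁ε₀A/d₁ = 8.95 × 8.85×10⁻¹² × 2.50×10⁻² / 2.80×10⁻³ = 7.07×10⁻¹⁰ F.
C₂ = κ₂ε₀A/d₂ = 2.50 × 8.85×10⁻¹² × 2.50×10⁻² / 1.62×10⁻³ = 3.40×10⁻¹⁰ F.
C = (1/C₁ + 1/C₂)⁻¹ = 2.30×10⁻¹⁰ F.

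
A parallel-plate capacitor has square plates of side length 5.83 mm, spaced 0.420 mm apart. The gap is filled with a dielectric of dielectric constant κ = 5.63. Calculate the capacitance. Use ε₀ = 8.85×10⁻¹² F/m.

A = (5.83 mm)² = 3.40×10⁻⁵ m².
C = κε₀A/d = 5.63 × 8.85×10⁻¹² × 3.40×10⁻⁵ / 4.20×10⁻⁴ = 4.03×10⁻¹² F.

4.03 pF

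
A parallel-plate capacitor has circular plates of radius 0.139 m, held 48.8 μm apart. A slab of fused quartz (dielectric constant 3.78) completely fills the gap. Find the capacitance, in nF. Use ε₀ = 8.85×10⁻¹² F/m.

C ≈ 41.6 nF

A = π(0.139 m)² = 6.07×10⁻² m².
C = κε₀A/d = 3.78 × 8.85×10⁻¹² × 6.07×10⁻² / 4.88×10⁻⁵ = 4.16×10⁻⁸ F.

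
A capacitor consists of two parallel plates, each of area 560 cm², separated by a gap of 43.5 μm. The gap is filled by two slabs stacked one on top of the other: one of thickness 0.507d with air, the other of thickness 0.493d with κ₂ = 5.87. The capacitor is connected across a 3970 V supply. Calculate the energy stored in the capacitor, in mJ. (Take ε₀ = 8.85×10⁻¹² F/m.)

A = 560 cm² = 5.60×10⁻² m².
Stacked slabs ⇒ two capacitors in series, each with the full plate area.
C₁ = κ₁ε₀A/d₁ = 1.00 × 8.85×10⁻¹² × 5.60×10⁻² / 2.21×10⁻⁵ = 2.25×10⁻⁸ F.
C₂ = κ₂ε₀A/d₂ = 5.87 × 8.85×10⁻¹² × 5.60×10⁻² / 2.14×10⁻⁵ = 1.36×10⁻⁷ F.
C = (1/C₁ + 1/C₂)⁻¹ = 1.93×10⁻⁸ F.
U = ½CV² = ½ × 1.93×10⁻⁸ × (3970)² = 0.152 J.

U ≈ 152 mJ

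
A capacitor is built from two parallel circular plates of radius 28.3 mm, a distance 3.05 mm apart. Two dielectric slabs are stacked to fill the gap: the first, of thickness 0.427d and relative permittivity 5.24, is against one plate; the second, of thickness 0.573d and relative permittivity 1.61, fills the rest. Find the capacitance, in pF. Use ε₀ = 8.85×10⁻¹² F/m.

16.7 pF

A = π(28.3 mm)² = 2.52×10⁻³ m².
Stacked slabs ⇒ two capacitors in series, each with the full plate area.
C₁ = κ₁ε₀A/d₁ = 5.24 × 8.85×10⁻¹² × 2.52×10⁻³ / 1.30×10⁻³ = 8.96×10⁻¹¹ F.
C₂ = κ₂ε₀A/d₂ = 1.61 × 8.85×10⁻¹² × 2.52×10⁻³ / 1.75×10⁻³ = 2.05×10⁻¹¹ F.
C = (1/C₁ + 1/C₂)⁻¹ = 1.67×10⁻¹¹ F.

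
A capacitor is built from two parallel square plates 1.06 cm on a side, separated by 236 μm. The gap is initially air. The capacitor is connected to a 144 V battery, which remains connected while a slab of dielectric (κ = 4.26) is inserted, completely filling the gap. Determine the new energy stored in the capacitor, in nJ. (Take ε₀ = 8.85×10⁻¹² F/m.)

A = (1.06 cm)² = 1.12×10⁻⁴ m².
Initially C₁ = ε₀A/d = 8.85×10⁻¹² × 1.12×10⁻⁴ / 2.36×10⁻⁴ = 4.21×10⁻¹² F.
U₁ = 4.37×10⁻⁸ J.
Battery connected ⇒ V is held fixed. C₂ = 4.26 C₁ and U = ½CV², so U₂/U₁ = C₂/C₁ = 4.26.
U₂ = 4.26 × 4.37×10⁻⁸ = 1.86×10⁻⁷ J.

U ≈ 186 nJ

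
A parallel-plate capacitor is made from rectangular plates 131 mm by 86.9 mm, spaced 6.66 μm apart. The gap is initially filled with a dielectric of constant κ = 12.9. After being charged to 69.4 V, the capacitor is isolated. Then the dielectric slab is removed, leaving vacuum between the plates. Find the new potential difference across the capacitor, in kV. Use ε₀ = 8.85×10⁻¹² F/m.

V ≈ 0.895 kV

A = 131 × 86.9 mm² = 1.14×10⁻² m².
Initially C₁ = κε₀A/d = 12.9 × 8.85×10⁻¹² × 1.14×10⁻² / 6.66×10⁻⁶ = 1.95×10⁻⁷ F.
V₁ = 69.4 V.
Isolated ⇒ Q is held fixed. C₂ = 0.0775 C₁ and V = Q/C, so V₂/V₁ = C₁/C₂ = 12.9.
V₂ = 12.9 × 69.4 = 8.95×10² V.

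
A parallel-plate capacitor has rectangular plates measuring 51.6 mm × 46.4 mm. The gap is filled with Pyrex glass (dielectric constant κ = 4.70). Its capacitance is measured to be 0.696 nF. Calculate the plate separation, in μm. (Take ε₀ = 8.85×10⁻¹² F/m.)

A = 51.6 × 46.4 mm² = 2.39×10⁻³ m².
d = κε₀A/C = 4.70 × 8.85×10⁻¹² × 2.39×10⁻³ / 6.96×10⁻¹⁰ = 1.43×10⁻⁴ m.

143 μm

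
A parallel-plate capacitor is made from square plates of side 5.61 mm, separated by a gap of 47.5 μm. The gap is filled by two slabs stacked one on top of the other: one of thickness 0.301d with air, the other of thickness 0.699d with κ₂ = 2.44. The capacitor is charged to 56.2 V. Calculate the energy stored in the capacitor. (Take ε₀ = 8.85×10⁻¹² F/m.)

15.8 nJ

A = (5.61 mm)² = 3.15×10⁻⁵ m².
Stacked slabs ⇒ two capacitors in series, each with the full plate area.
C₁ = κ₁ε₀A/d₁ = 1.00 × 8.85×10⁻¹² × 3.15×10⁻⁵ / 1.43×10⁻⁵ = 1.95×10⁻¹¹ F.
C₂ = κ₂ε₀A/d₂ = 2.44 × 8.85×10⁻¹² × 3.15×10⁻⁵ / 3.32×10⁻⁵ = 2.05×10⁻¹¹ F.
C = (1/C₁ + 1/C₂)⁻¹ = 9.98×10⁻¹² F.
U = ½CV² = ½ × 9.98×10⁻¹² × (56.2)² = 1.58×10⁻⁸ J.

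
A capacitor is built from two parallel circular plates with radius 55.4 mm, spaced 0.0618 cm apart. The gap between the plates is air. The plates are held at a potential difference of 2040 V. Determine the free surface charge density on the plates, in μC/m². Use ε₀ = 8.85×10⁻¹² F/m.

σ ≈ 29.2 μC/m²

A = π(55.4 mm)² = 9.64×10⁻³ m².
C = ε₀A/d = 8.85×10⁻¹² × 9.64×10⁻³ / 6.18×10⁻⁴ = 1.38×10⁻¹⁰ F.
σ = Q/A = CV/A = 1.38×10⁻¹⁰ × 2040 / 9.64×10⁻³ = 2.92×10⁻⁵ C/m².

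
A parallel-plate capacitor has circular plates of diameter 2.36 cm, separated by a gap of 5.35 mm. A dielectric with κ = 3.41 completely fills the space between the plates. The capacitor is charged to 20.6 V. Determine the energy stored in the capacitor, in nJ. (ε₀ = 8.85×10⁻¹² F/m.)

A = π(2.36/2 cm)² = 4.37×10⁻⁴ m².
C = κε₀A/d = 3.41 × 8.85×10⁻¹² × 4.37×10⁻⁴ / 5.35×10⁻³ = 2.47×10⁻¹² F.
U = ½CV² = ½ × 2.47×10⁻¹² × (20.6)² = 5.24×10⁻¹⁰ J.

0.524 nJ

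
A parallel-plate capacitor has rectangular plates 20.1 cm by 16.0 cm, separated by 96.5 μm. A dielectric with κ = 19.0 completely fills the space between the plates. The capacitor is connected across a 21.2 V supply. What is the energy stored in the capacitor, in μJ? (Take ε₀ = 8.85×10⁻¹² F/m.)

12.6 μJ

A = 20.1 × 16.0 cm² = 3.22×10⁻² m².
C = κε₀A/d = 19.0 × 8.85×10⁻¹² × 3.22×10⁻² / 9.65×10⁻⁵ = 5.60×10⁻⁸ F.
U = ½CV² = ½ × 5.60×10⁻⁸ × (21.2)² = 1.26×10⁻⁵ J.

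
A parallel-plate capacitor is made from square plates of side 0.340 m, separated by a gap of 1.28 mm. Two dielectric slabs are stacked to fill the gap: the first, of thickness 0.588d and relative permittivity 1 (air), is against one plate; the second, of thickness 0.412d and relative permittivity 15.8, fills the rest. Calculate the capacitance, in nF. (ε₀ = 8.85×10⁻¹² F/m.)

1.30 nF

A = (0.340 m)² = 0.116 m².
Stacked slabs ⇒ two capacitors in series, each with the full plate area.
C₁ = κ₁ε₀A/d₁ = 1.00 × 8.85×10⁻¹² × 0.116 / 7.53×10⁻⁴ = 1.36×10⁻⁹ F.
C₂ = κ₂ε₀A/d₂ = 15.8 × 8.85×10⁻¹² × 0.116 / 5.27×10⁻⁴ = 3.07×10⁻⁸ F.
C = (1/C₁ + 1/C₂)⁻¹ = 1.30×10⁻⁹ F.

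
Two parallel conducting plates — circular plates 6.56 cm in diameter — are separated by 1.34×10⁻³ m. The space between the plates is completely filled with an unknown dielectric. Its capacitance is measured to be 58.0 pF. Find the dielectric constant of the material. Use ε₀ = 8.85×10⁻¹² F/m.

2.60

A = π(6.56/2 cm)² = 3.38×10⁻³ m².
κ = Cd/(ε₀A) = 5.80×10⁻¹¹ × 1.34×10⁻³ / (8.85×10⁻¹² × 3.38×10⁻³) = 2.60.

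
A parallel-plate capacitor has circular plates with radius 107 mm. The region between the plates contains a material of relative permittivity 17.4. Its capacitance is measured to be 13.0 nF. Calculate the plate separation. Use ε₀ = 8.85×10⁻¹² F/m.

A = π(107 mm)² = 3.60×10⁻² m².
d = κε₀A/C = 17.4 × 8.85×10⁻¹² × 3.60×10⁻² / 1.30×10⁻⁸ = 4.26×10⁻⁴ m.

426 μm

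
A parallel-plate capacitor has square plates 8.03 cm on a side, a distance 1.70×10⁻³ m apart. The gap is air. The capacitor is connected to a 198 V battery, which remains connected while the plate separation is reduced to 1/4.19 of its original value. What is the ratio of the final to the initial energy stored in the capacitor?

Battery connected ⇒ V is held fixed.
C₂ = 4.19 C₁ and U = ½CV², so U₂/U₁ = C₂/C₁ = 4.19.

4.19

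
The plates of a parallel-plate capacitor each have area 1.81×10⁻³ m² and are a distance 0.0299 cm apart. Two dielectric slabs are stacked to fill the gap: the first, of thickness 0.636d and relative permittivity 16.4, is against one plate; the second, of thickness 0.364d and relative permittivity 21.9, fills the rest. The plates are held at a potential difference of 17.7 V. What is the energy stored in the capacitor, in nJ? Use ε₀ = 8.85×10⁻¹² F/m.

U ≈ 151 nJ

Stacked slabs ⇒ two capacitors in series, each with the full plate area.
C₁ = κ₁ε₀A/d₁ = 16.4 × 8.85×10⁻¹² × 1.81×10⁻³ / 1.90×10⁻⁴ = 1.38×10⁻⁹ F.
C₂ = κ₂ε₀A/d₂ = 21.9 × 8.85×10⁻¹² × 1.81×10⁻³ / 1.09×10⁻⁴ = 3.22×10⁻⁹ F.
C = (1/C₁ + 1/C₂)⁻¹ = 9.67×10⁻¹⁰ F.
U = ½CV² = ½ × 9.67×10⁻¹⁰ × (17.7)² = 1.51×10⁻⁷ J.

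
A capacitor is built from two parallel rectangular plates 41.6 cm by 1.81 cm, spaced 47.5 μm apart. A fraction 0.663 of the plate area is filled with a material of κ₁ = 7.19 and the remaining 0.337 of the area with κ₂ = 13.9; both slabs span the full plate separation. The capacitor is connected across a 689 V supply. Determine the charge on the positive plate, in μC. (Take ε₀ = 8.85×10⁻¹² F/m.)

A = 41.6 × 1.81 cm² = 7.53×10⁻³ m².
Side-by-side slabs ⇒ two capacitors in parallel, each spanning the full gap.
C₁ = κ₁ε₀A₁/d = 7.19 × 8.85×10⁻¹² × 4.99×10⁻³ / 4.75×10⁻⁵ = 6.69×10⁻⁹ F.
C₂ = κ₂ε₀A₂/d = 13.9 × 8.85×10⁻¹² × 2.54×10⁻³ / 4.75×10⁻⁵ = 6.57×10⁻⁹ F.
C = C₁ + C₂ = 1.33×10⁻⁸ F.
Q = CV = 1.33×10⁻⁸ × 689 = 9.14×10⁻⁶ C.

9.14 μC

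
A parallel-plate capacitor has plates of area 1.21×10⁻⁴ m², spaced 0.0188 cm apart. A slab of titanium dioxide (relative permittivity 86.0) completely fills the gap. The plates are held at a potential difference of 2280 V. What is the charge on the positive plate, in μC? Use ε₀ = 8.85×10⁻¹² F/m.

1.12 μC

C = κε₀A/d = 86.0 × 8.85×10⁻¹² × 1.21×10⁻⁴ / 1.88×10⁻⁴ = 4.90×10⁻¹⁰ F.
Q = CV = 4.90×10⁻¹⁰ × 2280 = 1.12×10⁻⁶ C.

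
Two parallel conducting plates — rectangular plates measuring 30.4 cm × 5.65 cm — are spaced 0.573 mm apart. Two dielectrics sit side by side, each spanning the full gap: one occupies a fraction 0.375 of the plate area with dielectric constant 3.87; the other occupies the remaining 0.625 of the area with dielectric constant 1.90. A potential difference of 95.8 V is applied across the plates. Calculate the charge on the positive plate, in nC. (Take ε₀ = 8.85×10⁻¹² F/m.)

A = 30.4 × 5.65 cm² = 1.72×10⁻² m².
Side-by-side slabs ⇒ two capacitors in parallel, each spanning the full gap.
C₁ = κ₁ε₀A₁/d = 3.87 × 8.85×10⁻¹² × 6.44×10⁻³ / 5.73×10⁻⁴ = 3.85×10⁻¹⁰ F.
C₂ = κ₂ε₀A₂/d = 1.90 × 8.85×10⁻¹² × 1.07×10⁻² / 5.73×10⁻⁴ = 3.15×10⁻¹⁰ F.
C = C₁ + C₂ = 7.00×10⁻¹⁰ F.
Q = CV = 7.00×10⁻¹⁰ × 95.8 = 6.71×10⁻⁸ C.

67.1 nC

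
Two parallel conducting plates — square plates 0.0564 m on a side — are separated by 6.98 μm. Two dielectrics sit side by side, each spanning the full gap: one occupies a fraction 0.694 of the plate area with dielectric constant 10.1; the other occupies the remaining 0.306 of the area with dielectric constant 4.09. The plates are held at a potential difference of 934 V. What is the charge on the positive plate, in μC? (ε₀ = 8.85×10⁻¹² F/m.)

A = (0.0564 m)² = 3.18×10⁻³ m².
Side-by-side slabs ⇒ two capacitors in parallel, each spanning the full gap.
C₁ = κ₁ε₀A₁/d = 10.1 × 8.85×10⁻¹² × 2.21×10⁻³ / 6.98×10⁻⁶ = 2.83×10⁻⁸ F.
C₂ = κ₂ε₀A₂/d = 4.09 × 8.85×10⁻¹² × 9.73×10⁻⁴ / 6.98×10⁻⁶ = 5.05×10⁻⁹ F.
C = C₁ + C₂ = 3.33×10⁻⁸ F.
Q = CV = 3.33×10⁻⁸ × 934 = 3.11×10⁻⁵ C.

31.1 μC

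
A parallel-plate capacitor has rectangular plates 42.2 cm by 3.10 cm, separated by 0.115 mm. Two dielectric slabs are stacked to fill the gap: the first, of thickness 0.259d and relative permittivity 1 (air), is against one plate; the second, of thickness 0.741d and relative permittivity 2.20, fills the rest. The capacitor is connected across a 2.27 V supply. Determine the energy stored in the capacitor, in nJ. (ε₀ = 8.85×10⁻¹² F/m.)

U ≈ 4.35 nJ

A = 42.2 × 3.10 cm² = 1.31×10⁻² m².
Stacked slabs ⇒ two capacitors in series, each with the full plate area.
C₁ = κ₁ε₀A/d₁ = 1.00 × 8.85×10⁻¹² × 1.31×10⁻² / 2.98×10⁻⁵ = 3.89×10⁻⁹ F.
C₂ = κ₂ε₀A/d₂ = 2.20 × 8.85×10⁻¹² × 1.31×10⁻² / 8.52×10⁻⁵ = 2.99×10⁻⁹ F.
C = (1/C₁ + 1/C₂)⁻¹ = 1.69×10⁻⁹ F.
U = ½CV² = ½ × 1.69×10⁻⁹ × (2.27)² = 4.35×10⁻⁹ J.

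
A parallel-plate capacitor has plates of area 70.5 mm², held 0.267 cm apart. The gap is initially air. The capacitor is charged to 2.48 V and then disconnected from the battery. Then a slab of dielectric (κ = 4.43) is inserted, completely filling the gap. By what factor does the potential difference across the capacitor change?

V₂/V₁ ≈ 0.226

Isolated ⇒ Q is held fixed.
C₂ = 4.43 C₁ and V = Q/C, so V₂/V₁ = C₁/C₂ = 0.226.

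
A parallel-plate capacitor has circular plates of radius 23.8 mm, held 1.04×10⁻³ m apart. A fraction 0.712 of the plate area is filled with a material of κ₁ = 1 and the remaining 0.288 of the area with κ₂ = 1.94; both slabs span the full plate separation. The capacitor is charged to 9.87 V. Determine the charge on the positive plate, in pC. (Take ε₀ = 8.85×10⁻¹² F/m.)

A = π(23.8 mm)² = 1.78×10⁻³ m².
Side-by-side slabs ⇒ two capacitors in parallel, each spanning the full gap.
C₁ = κ₁ε₀A₁/d = 1.00 × 8.85×10⁻¹² × 1.27×10⁻³ / 1.04×10⁻³ = 1.08×10⁻¹¹ F.
C₂ = κ₂ε₀A₂/d = 1.94 × 8.85×10⁻¹² × 5.13×10⁻⁴ / 1.04×10⁻³ = 8.46×10⁻¹² F.
C = C₁ + C₂ = 1.92×10⁻¹¹ F.
Q = CV = 1.92×10⁻¹¹ × 9.87 = 1.90×10⁻¹⁰ C.

190 pC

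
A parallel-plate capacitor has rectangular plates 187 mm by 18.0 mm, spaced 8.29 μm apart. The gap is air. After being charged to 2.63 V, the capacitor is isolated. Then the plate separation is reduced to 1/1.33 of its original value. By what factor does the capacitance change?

1.33

C = ε₀A/d scales as 1/d, so C₂/C₁ = d₁/d₂ = 1.33.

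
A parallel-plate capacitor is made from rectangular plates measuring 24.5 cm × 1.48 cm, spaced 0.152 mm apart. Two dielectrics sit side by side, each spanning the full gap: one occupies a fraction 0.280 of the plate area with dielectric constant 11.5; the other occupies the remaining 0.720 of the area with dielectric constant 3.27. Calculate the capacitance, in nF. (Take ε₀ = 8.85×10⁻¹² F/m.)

C ≈ 1.18 nF

A = 24.5 × 1.48 cm² = 3.63×10⁻³ m².
Side-by-side slabs ⇒ two capacitors in parallel, each spanning the full gap.
C₁ = κ₁ε₀A₁/d = 11.5 × 8.85×10⁻¹² × 1.02×10⁻³ / 1.52×10⁻⁴ = 6.80×10⁻¹⁰ F.
C₂ = κ₂ε₀A₂/d = 3.27 × 8.85×10⁻¹² × 2.61×10⁻³ / 1.52×10⁻⁴ = 4.97×10⁻¹⁰ F.
C = C₁ + C₂ = 1.18×10⁻⁹ F.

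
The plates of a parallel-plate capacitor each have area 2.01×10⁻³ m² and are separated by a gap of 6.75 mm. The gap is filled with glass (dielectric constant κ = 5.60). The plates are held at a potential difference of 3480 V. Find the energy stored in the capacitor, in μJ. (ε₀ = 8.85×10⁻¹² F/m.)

89.4 μJ

C = κε₀A/d = 5.60 × 8.85×10⁻¹² × 2.01×10⁻³ / 6.75×10⁻³ = 1.48×10⁻¹¹ F.
U = ½CV² = ½ × 1.48×10⁻¹¹ × (3480)² = 8.94×10⁻⁵ J.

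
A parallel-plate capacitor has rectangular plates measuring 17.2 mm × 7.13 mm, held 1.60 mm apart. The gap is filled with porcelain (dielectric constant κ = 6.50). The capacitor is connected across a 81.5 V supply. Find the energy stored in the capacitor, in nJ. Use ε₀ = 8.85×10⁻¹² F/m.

U ≈ 14.6 nJ

A = 17.2 × 7.13 mm² = 1.23×10⁻⁴ m².
C = κε₀A/d = 6.50 × 8.85×10⁻¹² × 1.23×10⁻⁴ / 1.60×10⁻³ = 4.41×10⁻¹² F.
U = ½CV² = ½ × 4.41×10⁻¹² × (81.5)² = 1.46×10⁻⁸ J.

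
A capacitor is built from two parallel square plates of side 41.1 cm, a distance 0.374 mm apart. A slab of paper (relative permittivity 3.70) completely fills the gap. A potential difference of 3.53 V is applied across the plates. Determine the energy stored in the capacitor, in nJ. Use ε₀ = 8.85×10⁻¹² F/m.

92.1 nJ

A = (41.1 cm)² = 0.169 m².
C = κε₀A/d = 3.70 × 8.85×10⁻¹² × 0.169 / 3.74×10⁻⁴ = 1.48×10⁻⁸ F.
U = ½CV² = ½ × 1.48×10⁻⁸ × (3.53)² = 9.21×10⁻⁸ J.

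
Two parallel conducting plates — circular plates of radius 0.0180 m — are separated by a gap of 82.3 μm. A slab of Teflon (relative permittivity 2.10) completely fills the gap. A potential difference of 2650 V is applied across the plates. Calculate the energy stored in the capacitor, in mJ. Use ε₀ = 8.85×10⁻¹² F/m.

A = π(0.0180 m)² = 1.02×10⁻³ m².
C = κε₀A/d = 2.10 × 8.85×10⁻¹² × 1.02×10⁻³ / 8.23×10⁻⁵ = 2.30×10⁻¹⁰ F.
U = ½CV² = ½ × 2.30×10⁻¹⁰ × (2650)² = 8.07×10⁻⁴ J.

0.807 mJ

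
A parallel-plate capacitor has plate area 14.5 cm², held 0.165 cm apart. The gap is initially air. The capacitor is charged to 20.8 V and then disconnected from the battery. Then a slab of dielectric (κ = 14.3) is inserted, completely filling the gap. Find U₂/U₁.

Isolated ⇒ Q is held fixed.
C₂ = 14.3 C₁ and U = Q²/(2C), so U₂/U₁ = C₁/C₂ = 0.0699.

U₂/U₁ ≈ 0.0699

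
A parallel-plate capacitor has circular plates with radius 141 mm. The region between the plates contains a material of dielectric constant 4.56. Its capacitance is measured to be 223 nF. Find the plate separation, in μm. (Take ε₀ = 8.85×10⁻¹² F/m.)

11.3 μm

A = π(141 mm)² = 6.25×10⁻² m².
d = κε₀A/C = 4.56 × 8.85×10⁻¹² × 6.25×10⁻² / 2.23×10⁻⁷ = 1.13×10⁻⁵ m.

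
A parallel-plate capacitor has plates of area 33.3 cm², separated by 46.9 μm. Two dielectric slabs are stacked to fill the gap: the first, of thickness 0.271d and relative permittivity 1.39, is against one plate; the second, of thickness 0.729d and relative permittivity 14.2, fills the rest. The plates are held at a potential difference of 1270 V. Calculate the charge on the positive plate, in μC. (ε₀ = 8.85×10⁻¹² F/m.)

A = 33.3 cm² = 3.33×10⁻³ m².
Stacked slabs ⇒ two capacitors in series, each with the full plate area.
C₁ = κ₁ε₀A/d₁ = 1.39 × 8.85×10⁻¹² × 3.33×10⁻³ / 1.27×10⁻⁵ = 3.22×10⁻⁹ F.
C₂ = κ₂ε₀A/d₂ = 14.2 × 8.85×10⁻¹² × 3.33×10⁻³ / 3.42×10⁻⁵ = 1.22×10⁻⁸ F.
C = (1/C₁ + 1/C₂)⁻¹ = 2.55×10⁻⁹ F.
Q = CV = 2.55×10⁻⁹ × 1270 = 3.24×10⁻⁶ C.

3.24 μC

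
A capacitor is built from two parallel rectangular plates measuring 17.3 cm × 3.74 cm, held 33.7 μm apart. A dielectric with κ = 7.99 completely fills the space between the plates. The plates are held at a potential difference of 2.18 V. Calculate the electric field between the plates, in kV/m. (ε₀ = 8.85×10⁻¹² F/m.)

E ≈ 64.7 kV/m

E = V/d = 2.18 / 3.37×10⁻⁵ = 6.47×10⁴ V/m.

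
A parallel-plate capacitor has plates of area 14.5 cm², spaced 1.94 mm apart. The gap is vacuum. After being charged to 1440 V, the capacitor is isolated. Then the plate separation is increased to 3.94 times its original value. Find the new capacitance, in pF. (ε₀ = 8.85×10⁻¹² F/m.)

C ≈ 1.68 pF

A = 14.5 cm² = 1.45×10⁻³ m².
Initially C₁ = ε₀A/d = 8.85×10⁻¹² × 1.45×10⁻³ / 1.94×10⁻³ = 6.61×10⁻¹² F.
C = ε₀A/d scales as 1/d, so C₂/C₁ = d₁/d₂ = 1/3.94 = 0.254.
C₂ = 0.254 × 6.61×10⁻¹² = 1.68×10⁻¹² F.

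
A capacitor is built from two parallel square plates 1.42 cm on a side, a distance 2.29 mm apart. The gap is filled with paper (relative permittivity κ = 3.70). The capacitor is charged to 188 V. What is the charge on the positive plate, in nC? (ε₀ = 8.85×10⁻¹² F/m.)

0.542 nC

A = (1.42 cm)² = 2.02×10⁻⁴ m².
C = κε₀A/d = 3.70 × 8.85×10⁻¹² × 2.02×10⁻⁴ / 2.29×10⁻³ = 2.88×10⁻¹² F.
Q = CV = 2.88×10⁻¹² × 188 = 5.42×10⁻¹⁰ C.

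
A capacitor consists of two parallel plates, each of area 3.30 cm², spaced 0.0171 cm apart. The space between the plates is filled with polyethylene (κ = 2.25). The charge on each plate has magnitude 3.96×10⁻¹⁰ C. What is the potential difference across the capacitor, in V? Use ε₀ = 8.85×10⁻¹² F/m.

10.3 V

A = 3.30 cm² = 3.30×10⁻⁴ m².
C = κε₀A/d = 2.25 × 8.85×10⁻¹² × 3.30×10⁻⁴ / 1.71×10⁻⁴ = 3.84×10⁻¹¹ F.
V = Q/C = 3.96×10⁻¹⁰ / 3.84×10⁻¹¹ = 10.3 V.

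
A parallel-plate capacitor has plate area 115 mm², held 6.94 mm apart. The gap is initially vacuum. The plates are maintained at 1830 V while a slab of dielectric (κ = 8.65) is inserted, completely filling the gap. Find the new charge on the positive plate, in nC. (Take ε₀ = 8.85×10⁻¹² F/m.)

A = 115 mm² = 1.15×10⁻⁴ m².
Initially C₁ = ε₀A/d = 8.85×10⁻¹² × 1.15×10⁻⁴ / 6.94×10⁻³ = 1.47×10⁻¹³ F.
Q₁ = 2.68×10⁻¹⁰ C.
Battery connected ⇒ V is held fixed. C₂ = 8.65 C₁ and Q = CV, so Q₂/Q₁ = C₂/C₁ = 8.65.
Q₂ = 8.65 × 2.68×10⁻¹⁰ = 2.32×10⁻⁹ C.

2.32 nC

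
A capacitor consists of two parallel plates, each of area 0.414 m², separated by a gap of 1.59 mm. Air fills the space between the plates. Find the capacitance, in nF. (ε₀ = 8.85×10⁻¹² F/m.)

C = ε₀A/d = 8.85×10⁻¹² × 0.414 / 1.59×10⁻³ = 2.30×10⁻⁹ F.

2.30 nF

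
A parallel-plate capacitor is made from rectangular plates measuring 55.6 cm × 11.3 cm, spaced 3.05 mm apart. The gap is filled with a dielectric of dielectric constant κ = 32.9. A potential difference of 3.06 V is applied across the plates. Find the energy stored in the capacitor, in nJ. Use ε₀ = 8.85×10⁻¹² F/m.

U ≈ 28.1 nJ

A = 55.6 × 11.3 cm² = 6.28×10⁻² m².
C = κε₀A/d = 32.9 × 8.85×10⁻¹² × 6.28×10⁻² / 3.05×10⁻³ = 6.00×10⁻⁹ F.
U = ½CV² = ½ × 6.00×10⁻⁹ × (3.06)² = 2.81×10⁻⁸ J.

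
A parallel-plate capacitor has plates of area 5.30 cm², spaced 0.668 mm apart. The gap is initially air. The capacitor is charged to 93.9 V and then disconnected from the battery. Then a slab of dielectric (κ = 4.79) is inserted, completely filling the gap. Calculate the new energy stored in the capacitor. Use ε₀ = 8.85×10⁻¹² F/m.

A = 5.30 cm² = 5.30×10⁻⁴ m².
Initially C₁ = ε₀A/d = 8.85×10⁻¹² × 5.30×10⁻⁴ / 6.68×10⁻⁴ = 7.02×10⁻¹² F.
U₁ = 3.10×10⁻⁸ J.
Isolated ⇒ Q is held fixed. C₂ = 4.79 C₁ and U = Q²/(2C), so U₂/U₁ = C₁/C₂ = 0.209.
U₂ = 0.209 × 3.10×10⁻⁸ = 6.46×10⁻⁹ J.

6.46 nJ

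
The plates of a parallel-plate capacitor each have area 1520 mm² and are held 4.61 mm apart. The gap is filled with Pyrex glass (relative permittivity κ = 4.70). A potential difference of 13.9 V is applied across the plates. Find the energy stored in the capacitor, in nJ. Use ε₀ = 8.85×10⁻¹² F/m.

A = 1520 mm² = 1.52×10⁻³ m².
C = κε₀A/d = 4.70 × 8.85×10⁻¹² × 1.52×10⁻³ / 4.61×10⁻³ = 1.37×10⁻¹¹ F.
U = ½CV² = ½ × 1.37×10⁻¹¹ × (13.9)² = 1.32×10⁻⁹ J.

1.32 nJ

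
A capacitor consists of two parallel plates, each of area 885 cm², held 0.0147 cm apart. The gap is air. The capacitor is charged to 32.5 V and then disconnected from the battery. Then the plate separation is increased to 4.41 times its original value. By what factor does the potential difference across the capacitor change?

Isolated ⇒ Q is held fixed.
C₂ = 0.227 C₁ and V = Q/C, so V₂/V₁ = C₁/C₂ = 4.41.

V₂/V₁ ≈ 4.41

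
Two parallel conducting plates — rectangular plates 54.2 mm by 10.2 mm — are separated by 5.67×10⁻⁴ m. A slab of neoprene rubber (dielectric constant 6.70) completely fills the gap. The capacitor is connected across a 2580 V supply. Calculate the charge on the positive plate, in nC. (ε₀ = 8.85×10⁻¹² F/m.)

A = 54.2 × 10.2 mm² = 5.53×10⁻⁴ m².
C = κε₀A/d = 6.70 × 8.85×10⁻¹² × 5.53×10⁻⁴ / 5.67×10⁻⁴ = 5.78×10⁻¹¹ F.
Q = CV = 5.78×10⁻¹¹ × 2580 = 1.49×10⁻⁷ C.

Q ≈ 149 nC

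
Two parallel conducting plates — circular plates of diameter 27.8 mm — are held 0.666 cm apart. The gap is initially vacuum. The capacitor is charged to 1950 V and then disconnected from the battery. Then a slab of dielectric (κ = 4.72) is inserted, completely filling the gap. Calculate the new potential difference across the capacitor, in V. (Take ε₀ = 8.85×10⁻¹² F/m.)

V ≈ 413 V

A = π(27.8/2 mm)² = 6.07×10⁻⁴ m².
Initially C₁ = ε₀A/d = 8.85×10⁻¹² × 6.07×10⁻⁴ / 6.66×10⁻³ = 8.07×10⁻¹³ F.
V₁ = 1.95×10³ V.
Isolated ⇒ Q is held fixed. C₂ = 4.72 C₁ and V = Q/C, so V₂/V₁ = C₁/C₂ = 0.212.
V₂ = 0.212 × 1.95×10³ = 4.13×10² V.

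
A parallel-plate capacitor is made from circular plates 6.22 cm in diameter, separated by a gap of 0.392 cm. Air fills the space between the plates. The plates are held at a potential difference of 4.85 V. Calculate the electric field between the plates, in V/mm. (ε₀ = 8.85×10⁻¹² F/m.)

E ≈ 1.24 V/mm

E = V/d = 4.85 / 3.92×10⁻³ = 1.24×10³ V/m.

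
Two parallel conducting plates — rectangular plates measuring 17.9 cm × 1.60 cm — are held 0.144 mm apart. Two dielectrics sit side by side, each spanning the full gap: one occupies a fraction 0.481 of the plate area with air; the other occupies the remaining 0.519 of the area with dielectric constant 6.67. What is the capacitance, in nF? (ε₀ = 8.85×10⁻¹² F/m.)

A = 17.9 × 1.60 cm² = 2.86×10⁻³ m².
Side-by-side slabs ⇒ two capacitors in parallel, each spanning the full gap.
C₁ = κ₁ε₀A₁/d = 1.00 × 8.85×10⁻¹² × 1.38×10⁻³ / 1.44×10⁻⁴ = 8.47×10⁻¹¹ F.
C₂ = κ₂ε₀A₂/d = 6.67 × 8.85×10⁻¹² × 1.49×10⁻³ / 1.44×10⁻⁴ = 6.09×10⁻¹⁰ F.
C = C₁ + C₂ = 6.94×10⁻¹⁰ F.

C ≈ 0.694 nF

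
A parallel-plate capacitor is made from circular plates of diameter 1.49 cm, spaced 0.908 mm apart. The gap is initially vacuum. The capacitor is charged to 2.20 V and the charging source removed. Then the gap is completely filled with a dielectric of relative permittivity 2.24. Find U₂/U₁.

0.446

Isolated ⇒ Q is held fixed.
C₂ = 2.24 C₁ and U = Q²/(2C), so U₂/U₁ = C₁/C₂ = 0.446.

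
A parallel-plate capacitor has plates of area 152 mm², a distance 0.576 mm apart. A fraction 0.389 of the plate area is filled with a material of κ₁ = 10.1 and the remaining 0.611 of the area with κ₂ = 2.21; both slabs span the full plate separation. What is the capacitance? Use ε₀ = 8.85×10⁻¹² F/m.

A = 152 mm² = 1.52×10⁻⁴ m².
Side-by-side slabs ⇒ two capacitors in parallel, each spanning the full gap.
C₁ = κ₁ε₀A₁/d = 10.1 × 8.85×10⁻¹² × 5.91×10⁻⁵ / 5.76×10⁻⁴ = 9.18×10⁻¹² F.
C₂ = κ₂ε₀A₂/d = 2.21 × 8.85×10⁻¹² × 9.29×10⁻⁵ / 5.76×10⁻⁴ = 3.15×10⁻¹² F.
C = C₁ + C₂ = 1.23×10⁻¹¹ F.

C ≈ 12.3 pF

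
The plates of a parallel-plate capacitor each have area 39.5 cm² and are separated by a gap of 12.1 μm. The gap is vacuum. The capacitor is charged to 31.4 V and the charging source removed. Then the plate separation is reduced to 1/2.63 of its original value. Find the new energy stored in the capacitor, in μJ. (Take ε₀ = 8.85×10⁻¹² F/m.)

A = 39.5 cm² = 3.95×10⁻³ m².
Initially C₁ = ε₀A/d = 8.85×10⁻¹² × 3.95×10⁻³ / 1.21×10⁻⁵ = 2.89×10⁻⁹ F.
U₁ = 1.42×10⁻⁶ J.
Isolated ⇒ Q is held fixed. C₂ = 2.63 C₁ and U = Q²/(2C), so U₂/U₁ = C₁/C₂ = 0.380.
U₂ = 0.380 × 1.42×10⁻⁶ = 5.42×10⁻⁷ J.

U ≈ 0.542 μJ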